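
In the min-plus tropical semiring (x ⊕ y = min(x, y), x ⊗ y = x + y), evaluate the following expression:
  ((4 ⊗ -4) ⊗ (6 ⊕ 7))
((4 ⊗ -4) ⊗ (6 ⊕ 7)) = 6

Expand innermost to outermost. Recall ⊕ takes the minimum of its arguments and ⊗ takes their sum. Working out the expression ((4 ⊗ -4) ⊗ (6 ⊕ 7)) gives 6.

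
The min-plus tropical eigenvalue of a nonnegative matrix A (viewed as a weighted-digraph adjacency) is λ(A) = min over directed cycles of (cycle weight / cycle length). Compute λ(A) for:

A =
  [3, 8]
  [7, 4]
λ(A) = 3

Enumerate directed cycles and compute their means (weight / length). Sample:
  cycle 0 → 0: weight = 3, length = 1, mean = 3/1 ≈ 3.000
  cycle 1 → 1: weight = 4, length = 1, mean = 4/1 ≈ 4.000
  cycle 0 → 1 → 0: weight = 15, length = 2, mean = 15/2 ≈ 7.500
  cycle 1 → 0 → 1: weight = 15, length = 2, mean = 15/2 ≈ 7.500
Minimum mean = 3.000, attained e.g. along the cycle 0 → 0 with weight 3 and length 1. So λ(A) = 3/1 = 3.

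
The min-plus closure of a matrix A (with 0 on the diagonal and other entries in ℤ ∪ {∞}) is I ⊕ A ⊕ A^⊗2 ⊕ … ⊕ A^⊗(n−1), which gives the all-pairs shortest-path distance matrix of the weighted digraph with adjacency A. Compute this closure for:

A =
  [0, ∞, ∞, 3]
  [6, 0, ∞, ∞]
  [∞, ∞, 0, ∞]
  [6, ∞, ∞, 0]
Closure =
  [0, ∞, ∞, 3]
  [6, 0, ∞, 9]
  [∞, ∞, 0, ∞]
  [6, ∞, ∞, 0]

This is the Floyd-Warshall all-pairs shortest-path computation. For each intermediate vertex k = 0, 1, …, 3, update dist[i][j] ← min(dist[i][j], dist[i][k] + dist[k][j]). The final matrix gives, for each (i, j), the minimum total weight of any directed path from i to j (possibly empty when i = j).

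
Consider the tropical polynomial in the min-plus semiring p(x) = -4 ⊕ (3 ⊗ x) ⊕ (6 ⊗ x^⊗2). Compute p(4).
p(4) = -4

A tropical monomial a ⊗ x^⊗i evaluates to a + i · x. Evaluating each term at x = 4:
  Term 0 contributes -4 + 0 · 4 = -4
  Term 1 contributes 3 + 1 · 4 = 7
  Term 2 contributes 6 + 2 · 4 = 14
p(4) = ⊕ of these = min[-4, 7, 14] = -4.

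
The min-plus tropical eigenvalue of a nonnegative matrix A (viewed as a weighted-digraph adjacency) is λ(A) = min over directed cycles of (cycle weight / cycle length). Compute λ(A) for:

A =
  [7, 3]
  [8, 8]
λ(A) = 11/2

Enumerate directed cycles and compute their means (weight / length). Sample:
  cycle 0 → 0: weight = 7, length = 1, mean = 7/1 ≈ 7.000
  cycle 1 → 1: weight = 8, length = 1, mean = 8/1 ≈ 8.000
  cycle 0 → 1 → 0: weight = 11, length = 2, mean = 11/2 ≈ 5.500
  cycle 1 → 0 → 1: weight = 11, length = 2, mean = 11/2 ≈ 5.500
Minimum mean = 5.500, attained e.g. along the cycle 0 → 1 → 0 with weight 11 and length 2. So λ(A) = 11/2 = 11/2.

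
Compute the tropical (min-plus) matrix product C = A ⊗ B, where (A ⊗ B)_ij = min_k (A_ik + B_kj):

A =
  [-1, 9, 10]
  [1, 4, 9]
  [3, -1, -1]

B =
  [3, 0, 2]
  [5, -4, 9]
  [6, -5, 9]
A ⊗ B =
  [2, -1, 1]
  [4, 0, 3]
  [4, -6, 5]

Apply the min-plus product entry-by-entry:
  C[0][0] = min over k of (A[0][0] + B[0][0] = -1 + 3 = 2, A[0][1] + B[1][0] = 9 + 5 = 14, A[0][2] + B[2][0] = 10 + 6 = 16) = 2 (attained at k = 0)
  C[0][1] = min over k of (A[0][0] + B[0][1] = -1 + 0 = -1, A[0][1] + B[1][1] = 9 + -4 = 5, A[0][2] + B[2][1] = 10 + -5 = 5) = -1 (attained at k = 0)
  C[0][2] = min over k of (A[0][0] + B[0][2] = -1 + 2 = 1, A[0][1] + B[1][2] = 9 + 9 = 18, A[0][2] + B[2][2] = 10 + 9 = 19) = 1 (attained at k = 0)
  C[1][0] = min over k of (A[1][0] + B[0][0] = 1 + 3 = 4, A[1][1] + B[1][0] = 4 + 5 = 9, A[1][2] + B[2][0] = 9 + 6 = 15) = 4 (attained at k = 0)
  C[1][1] = min over k of (A[1][0] + B[0][1] = 1 + 0 = 1, A[1][1] + B[1][1] = 4 + -4 = 0, A[1][2] + B[2][1] = 9 + -5 = 4) = 0 (attained at k = 1)
  C[1][2] = min over k of (A[1][0] + B[0][2] = 1 + 2 = 3, A[1][1] + B[1][2] = 4 + 9 = 13, A[1][2] + B[2][2] = 9 + 9 = 18) = 3 (attained at k = 0)
  C[2][0] = min over k of (A[2][0] + B[0][0] = 3 + 3 = 6, A[2][1] + B[1][0] = -1 + 5 = 4, A[2][2] + B[2][0] = -1 + 6 = 5) = 4 (attained at k = 1)
  C[2][1] = min over k of (A[2][0] + B[0][1] = 3 + 0 = 3, A[2][1] + B[1][1] = -1 + -4 = -5, A[2][2] + B[2][1] = -1 + -5 = -6) = -6 (attained at k = 2)
  C[2][2] = min over k of (A[2][0] + B[0][2] = 3 + 2 = 5, A[2][1] + B[1][2] = -1 + 9 = 8, A[2][2] + B[2][2] = -1 + 9 = 8) = 5 (attained at k = 0)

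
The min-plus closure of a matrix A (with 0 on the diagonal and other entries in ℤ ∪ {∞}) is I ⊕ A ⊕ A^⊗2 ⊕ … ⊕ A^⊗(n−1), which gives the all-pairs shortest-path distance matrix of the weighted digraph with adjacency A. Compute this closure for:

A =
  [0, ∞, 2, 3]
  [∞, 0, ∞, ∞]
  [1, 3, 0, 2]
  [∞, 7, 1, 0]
Closure =
  [0, 5, 2, 3]
  [∞, 0, ∞, ∞]
  [1, 3, 0, 2]
  [2, 4, 1, 0]

This is the Floyd-Warshall all-pairs shortest-path computation. For each intermediate vertex k = 0, 1, …, 3, update dist[i][j] ← min(dist[i][j], dist[i][k] + dist[k][j]). The final matrix gives, for each (i, j), the minimum total weight of any directed path from i to j (possibly empty when i = j).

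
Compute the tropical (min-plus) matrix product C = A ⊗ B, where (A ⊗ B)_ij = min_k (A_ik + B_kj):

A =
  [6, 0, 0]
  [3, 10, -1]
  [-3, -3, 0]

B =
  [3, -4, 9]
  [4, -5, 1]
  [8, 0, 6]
A ⊗ B =
  [4, -5, 1]
  [6, -1, 5]
  [0, -8, -2]

Apply the min-plus product entry-by-entry:
  C[0][0] = min over k of (A[0][0] + B[0][0] = 6 + 3 = 9, A[0][1] + B[1][0] = 0 + 4 = 4, A[0][2] + B[2][0] = 0 + 8 = 8) = 4 (attained at k = 1)
  C[0][1] = min over k of (A[0][0] + B[0][1] = 6 + -4 = 2, A[0][1] + B[1][1] = 0 + -5 = -5, A[0][2] + B[2][1] = 0 + 0 = 0) = -5 (attained at k = 1)
  C[0][2] = min over k of (A[0][0] + B[0][2] = 6 + 9 = 15, A[0][1] + B[1][2] = 0 + 1 = 1, A[0][2] + B[2][2] = 0 + 6 = 6) = 1 (attained at k = 1)
  C[1][0] = min over k of (A[1][0] + B[0][0] = 3 + 3 = 6, A[1][1] + B[1][0] = 10 + 4 = 14, A[1][2] + B[2][0] = -1 + 8 = 7) = 6 (attained at k = 0)
  C[1][1] = min over k of (A[1][0] + B[0][1] = 3 + -4 = -1, A[1][1] + B[1][1] = 10 + -5 = 5, A[1][2] + B[2][1] = -1 + 0 = -1) = -1 (attained at k = 0)
  C[1][2] = min over k of (A[1][0] + B[0][2] = 3 + 9 = 12, A[1][1] + B[1][2] = 10 + 1 = 11, A[1][2] + B[2][2] = -1 + 6 = 5) = 5 (attained at k = 2)
  C[2][0] = min over k of (A[2][0] + B[0][0] = -3 + 3 = 0, A[2][1] + B[1][0] = -3 + 4 = 1, A[2][2] + B[2][0] = 0 + 8 = 8) = 0 (attained at k = 0)
  C[2][1] = min over k of (A[2][0] + B[0][1] = -3 + -4 = -7, A[2][1] + B[1][1] = -3 + -5 = -8, A[2][2] + B[2][1] = 0 + 0 = 0) = -8 (attained at k = 1)
  C[2][2] = min over k of (A[2][0] + B[0][2] = -3 + 9 = 6, A[2][1] + B[1][2] = -3 + 1 = -2, A[2][2] + B[2][2] = 0 + 6 = 6) = -2 (attained at k = 1)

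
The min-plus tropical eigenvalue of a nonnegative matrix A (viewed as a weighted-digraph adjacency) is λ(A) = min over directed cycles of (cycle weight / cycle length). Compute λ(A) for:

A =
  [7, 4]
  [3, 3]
λ(A) = 3

Enumerate directed cycles and compute their means (weight / length). Sample:
  cycle 0 → 0: weight = 7, length = 1, mean = 7/1 ≈ 7.000
  cycle 1 → 1: weight = 3, length = 1, mean = 3/1 ≈ 3.000
  cycle 0 → 1 → 0: weight = 7, length = 2, mean = 7/2 ≈ 3.500
  cycle 1 → 0 → 1: weight = 7, length = 2, mean = 7/2 ≈ 3.500
Minimum mean = 3.000, attained e.g. along the cycle 1 → 1 with weight 3 and length 1. So λ(A) = 3/1 = 3.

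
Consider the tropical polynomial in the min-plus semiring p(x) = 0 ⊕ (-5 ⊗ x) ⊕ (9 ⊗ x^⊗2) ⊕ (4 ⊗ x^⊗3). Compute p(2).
p(2) = -3

A tropical monomial a ⊗ x^⊗i evaluates to a + i · x. Evaluating each term at x = 2:
  Term 0 contributes 0 + 0 · 2 = 0
  Term 1 contributes -5 + 1 · 2 = -3
  Term 2 contributes 9 + 2 · 2 = 13
  Term 3 contributes 4 + 3 · 2 = 10
p(2) = ⊕ of these = min[0, -3, 13, 10] = -3.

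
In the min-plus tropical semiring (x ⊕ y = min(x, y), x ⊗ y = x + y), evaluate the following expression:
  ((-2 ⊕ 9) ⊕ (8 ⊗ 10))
((-2 ⊕ 9) ⊕ (8 ⊗ 10)) = -2

Expand innermost to outermost. Recall ⊕ takes the minimum of its arguments and ⊗ takes their sum. Working out the expression ((-2 ⊕ 9) ⊕ (8 ⊗ 10)) gives -2.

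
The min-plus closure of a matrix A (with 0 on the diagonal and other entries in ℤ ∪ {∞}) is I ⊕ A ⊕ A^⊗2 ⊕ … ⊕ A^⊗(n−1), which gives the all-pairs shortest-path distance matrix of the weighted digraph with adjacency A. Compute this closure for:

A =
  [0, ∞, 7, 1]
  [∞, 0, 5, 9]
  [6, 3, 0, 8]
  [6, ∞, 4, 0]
Closure =
  [0, 8, 5, 1]
  [11, 0, 5, 9]
  [6, 3, 0, 7]
  [6, 7, 4, 0]

This is the Floyd-Warshall all-pairs shortest-path computation. For each intermediate vertex k = 0, 1, …, 3, update dist[i][j] ← min(dist[i][j], dist[i][k] + dist[k][j]). The final matrix gives, for each (i, j), the minimum total weight of any directed path from i to j (possibly empty when i = j).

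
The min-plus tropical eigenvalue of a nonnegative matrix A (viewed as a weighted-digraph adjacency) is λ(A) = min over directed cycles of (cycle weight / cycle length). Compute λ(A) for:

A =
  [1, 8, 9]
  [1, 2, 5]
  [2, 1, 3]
λ(A) = 1

Enumerate directed cycles and compute their means (weight / length). Sample:
  cycle 0 → 0: weight = 1, length = 1, mean = 1/1 ≈ 1.000
  cycle 1 → 1: weight = 2, length = 1, mean = 2/1 ≈ 2.000
  cycle 2 → 2: weight = 3, length = 1, mean = 3/1 ≈ 3.000
  cycle 0 → 1 → 0: weight = 9, length = 2, mean = 9/2 ≈ 4.500
  cycle 0 → 2 → 0: weight = 11, length = 2, mean = 11/2 ≈ 5.500
  cycle 1 → 0 → 1: weight = 9, length = 2, mean = 9/2 ≈ 4.500
Minimum mean = 1.000, attained e.g. along the cycle 0 → 0 with weight 1 and length 1. So λ(A) = 1/1 = 1.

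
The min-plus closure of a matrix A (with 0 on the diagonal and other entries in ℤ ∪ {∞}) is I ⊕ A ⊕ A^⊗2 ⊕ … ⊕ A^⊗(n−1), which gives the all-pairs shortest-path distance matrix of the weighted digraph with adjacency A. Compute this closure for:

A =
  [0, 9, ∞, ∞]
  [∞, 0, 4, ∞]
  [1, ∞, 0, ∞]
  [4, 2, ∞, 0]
Closure =
  [0, 9, 13, ∞]
  [5, 0, 4, ∞]
  [1, 10, 0, ∞]
  [4, 2, 6, 0]

This is the Floyd-Warshall all-pairs shortest-path computation. For each intermediate vertex k = 0, 1, …, 3, update dist[i][j] ← min(dist[i][j], dist[i][k] + dist[k][j]). The final matrix gives, for each (i, j), the minimum total weight of any directed path from i to j (possibly empty when i = j).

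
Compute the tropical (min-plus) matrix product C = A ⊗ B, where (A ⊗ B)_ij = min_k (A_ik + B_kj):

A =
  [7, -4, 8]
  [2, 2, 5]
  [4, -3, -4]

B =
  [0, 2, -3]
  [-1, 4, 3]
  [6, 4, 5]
A ⊗ B =
  [-5, 0, -1]
  [1, 4, -1]
  [-4, 0, 0]

Apply the min-plus product entry-by-entry:
  C[0][0] = min over k of (A[0][0] + B[0][0] = 7 + 0 = 7, A[0][1] + B[1][0] = -4 + -1 = -5, A[0][2] + B[2][0] = 8 + 6 = 14) = -5 (attained at k = 1)
  C[0][1] = min over k of (A[0][0] + B[0][1] = 7 + 2 = 9, A[0][1] + B[1][1] = -4 + 4 = 0, A[0][2] + B[2][1] = 8 + 4 = 12) = 0 (attained at k = 1)
  C[0][2] = min over k of (A[0][0] + B[0][2] = 7 + -3 = 4, A[0][1] + B[1][2] = -4 + 3 = -1, A[0][2] + B[2][2] = 8 + 5 = 13) = -1 (attained at k = 1)
  C[1][0] = min over k of (A[1][0] + B[0][0] = 2 + 0 = 2, A[1][1] + B[1][0] = 2 + -1 = 1, A[1][2] + B[2][0] = 5 + 6 = 11) = 1 (attained at k = 1)
  C[1][1] = min over k of (A[1][0] + B[0][1] = 2 + 2 = 4, A[1][1] + B[1][1] = 2 + 4 = 6, A[1][2] + B[2][1] = 5 + 4 = 9) = 4 (attained at k = 0)
  C[1][2] = min over k of (A[1][0] + B[0][2] = 2 + -3 = -1, A[1][1] + B[1][2] = 2 + 3 = 5, A[1][2] + B[2][2] = 5 + 5 = 10) = -1 (attained at k = 0)
  C[2][0] = min over k of (A[2][0] + B[0][0] = 4 + 0 = 4, A[2][1] + B[1][0] = -3 + -1 = -4, A[2][2] + B[2][0] = -4 + 6 = 2) = -4 (attained at k = 1)
  C[2][1] = min over k of (A[2][0] + B[0][1] = 4 + 2 = 6, A[2][1] + B[1][1] = -3 + 4 = 1, A[2][2] + B[2][1] = -4 + 4 = 0) = 0 (attained at k = 2)
  C[2][2] = min over k of (A[2][0] + B[0][2] = 4 + -3 = 1, A[2][1] + B[1][2] = -3 + 3 = 0, A[2][2] + B[2][2] = -4 + 5 = 1) = 0 (attained at k = 1)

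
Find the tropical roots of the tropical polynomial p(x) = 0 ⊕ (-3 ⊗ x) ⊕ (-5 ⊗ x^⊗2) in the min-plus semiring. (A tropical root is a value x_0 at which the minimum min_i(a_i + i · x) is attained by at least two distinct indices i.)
Roots: {2, 3}

Each tropical root is a break point of the lower envelope of the lines y = a_i + i · x (there are 3 lines, with slopes 0, 1, ..., 2). Only the lines that attain the minimum somewhere contribute to roots; other lines are dominated. Here the surviving (envelope) indices are i = 2, i = 1, i = 0.
Intersections between consecutive envelope lines give the roots: for adjacent envelope indices i < j the intersection is x = (a_i − a_j) / (j − i). Reading off the sorted break points: {2, 3}.
Verification: at each break x_0, at least two indices attain the minimum of min_i(a_i + i · x_0).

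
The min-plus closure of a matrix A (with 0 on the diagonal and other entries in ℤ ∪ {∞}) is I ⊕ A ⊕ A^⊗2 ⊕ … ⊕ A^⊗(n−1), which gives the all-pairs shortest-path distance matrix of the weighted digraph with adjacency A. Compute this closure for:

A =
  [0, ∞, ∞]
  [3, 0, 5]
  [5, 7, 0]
Closure =
  [0, ∞, ∞]
  [3, 0, 5]
  [5, 7, 0]

This is the Floyd-Warshall all-pairs shortest-path computation. For each intermediate vertex k = 0, 1, …, 2, update dist[i][j] ← min(dist[i][j], dist[i][k] + dist[k][j]). The final matrix gives, for each (i, j), the minimum total weight of any directed path from i to j (possibly empty when i = j).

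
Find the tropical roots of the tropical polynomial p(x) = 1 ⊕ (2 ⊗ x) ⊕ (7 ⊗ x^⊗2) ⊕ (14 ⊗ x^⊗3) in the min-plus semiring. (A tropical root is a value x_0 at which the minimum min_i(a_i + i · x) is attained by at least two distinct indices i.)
Roots: {-7, -5, -1}

Each tropical root is a break point of the lower envelope of the lines y = a_i + i · x (there are 4 lines, with slopes 0, 1, ..., 3). Only the lines that attain the minimum somewhere contribute to roots; other lines are dominated. Here the surviving (envelope) indices are i = 3, i = 2, i = 1, i = 0.
Intersections between consecutive envelope lines give the roots: for adjacent envelope indices i < j the intersection is x = (a_i − a_j) / (j − i). Reading off the sorted break points: {-7, -5, -1}.
Verification: at each break x_0, at least two indices attain the minimum of min_i(a_i + i · x_0).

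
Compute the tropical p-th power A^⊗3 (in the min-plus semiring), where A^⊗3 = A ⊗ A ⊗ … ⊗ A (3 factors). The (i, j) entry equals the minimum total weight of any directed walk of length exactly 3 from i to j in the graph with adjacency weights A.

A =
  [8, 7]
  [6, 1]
A^⊗3 =
  [14, 9]
  [8, 3]

Each entry (A^⊗3)_ij equals the minimum over all length-3 walks i = v_0 → v_1 → … → v_3 = j of Σ_t A[v_t][v_{t+1}]. For example, for (i, j) = (0, 1) we minimise over 4 possible intermediate vertex sequences; the minimum is 9, attained along the walk 0 → 1 → 1 → 1.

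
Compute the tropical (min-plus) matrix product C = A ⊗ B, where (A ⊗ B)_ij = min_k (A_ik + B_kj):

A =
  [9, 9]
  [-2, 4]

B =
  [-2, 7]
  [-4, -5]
A ⊗ B =
  [5, 4]
  [-4, -1]

Apply the min-plus product entry-by-entry:
  C[0][0] = min over k of (A[0][0] + B[0][0] = 9 + -2 = 7, A[0][1] + B[1][0] = 9 + -4 = 5) = 5 (attained at k = 1)
  C[0][1] = min over k of (A[0][0] + B[0][1] = 9 + 7 = 16, A[0][1] + B[1][1] = 9 + -5 = 4) = 4 (attained at k = 1)
  C[1][0] = min over k of (A[1][0] + B[0][0] = -2 + -2 = -4, A[1][1] + B[1][0] = 4 + -4 = 0) = -4 (attained at k = 0)
  C[1][1] = min over k of (A[1][0] + B[0][1] = -2 + 7 = 5, A[1][1] + B[1][1] = 4 + -5 = -1) = -1 (attained at k = 1)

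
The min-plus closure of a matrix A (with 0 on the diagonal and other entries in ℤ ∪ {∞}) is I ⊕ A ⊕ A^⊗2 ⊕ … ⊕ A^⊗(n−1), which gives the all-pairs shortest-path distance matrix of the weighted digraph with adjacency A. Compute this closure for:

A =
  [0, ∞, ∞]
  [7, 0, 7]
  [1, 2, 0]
Closure =
  [0, ∞, ∞]
  [7, 0, 7]
  [1, 2, 0]

This is the Floyd-Warshall all-pairs shortest-path computation. For each intermediate vertex k = 0, 1, …, 2, update dist[i][j] ← min(dist[i][j], dist[i][k] + dist[k][j]). The final matrix gives, for each (i, j), the minimum total weight of any directed path from i to j (possibly empty when i = j).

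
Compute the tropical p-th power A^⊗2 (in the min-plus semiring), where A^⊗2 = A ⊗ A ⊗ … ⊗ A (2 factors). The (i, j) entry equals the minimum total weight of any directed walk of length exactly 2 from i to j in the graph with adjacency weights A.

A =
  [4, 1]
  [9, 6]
A^⊗2 =
  [8, 5]
  [13, 10]

Each entry (A^⊗2)_ij equals the minimum over all length-2 walks i = v_0 → v_1 → … → v_2 = j of Σ_t A[v_t][v_{t+1}]. For example, for (i, j) = (0, 1) we minimise over 2 possible intermediate vertex sequences; the minimum is 5, attained along the walk 0 → 0 → 1.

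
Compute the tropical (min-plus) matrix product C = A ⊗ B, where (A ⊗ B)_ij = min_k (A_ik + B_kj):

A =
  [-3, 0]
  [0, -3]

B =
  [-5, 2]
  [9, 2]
A ⊗ B =
  [-8, -1]
  [-5, -1]

Apply the min-plus product entry-by-entry:
  C[0][0] = min over k of (A[0][0] + B[0][0] = -3 + -5 = -8, A[0][1] + B[1][0] = 0 + 9 = 9) = -8 (attained at k = 0)
  C[0][1] = min over k of (A[0][0] + B[0][1] = -3 + 2 = -1, A[0][1] + B[1][1] = 0 + 2 = 2) = -1 (attained at k = 0)
  C[1][0] = min over k of (A[1][0] + B[0][0] = 0 + -5 = -5, A[1][1] + B[1][0] = -3 + 9 = 6) = -5 (attained at k = 0)
  C[1][1] = min over k of (A[1][0] + B[0][1] = 0 + 2 = 2, A[1][1] + B[1][1] = -3 + 2 = -1) = -1 (attained at k = 1)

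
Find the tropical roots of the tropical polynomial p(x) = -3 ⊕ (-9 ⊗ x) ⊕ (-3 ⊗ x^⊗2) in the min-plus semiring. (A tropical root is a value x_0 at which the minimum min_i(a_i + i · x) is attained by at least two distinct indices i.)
Roots: {-6, 6}

Each tropical root is a break point of the lower envelope of the lines y = a_i + i · x (there are 3 lines, with slopes 0, 1, ..., 2). Only the lines that attain the minimum somewhere contribute to roots; other lines are dominated. Here the surviving (envelope) indices are i = 2, i = 1, i = 0.
Intersections between consecutive envelope lines give the roots: for adjacent envelope indices i < j the intersection is x = (a_i − a_j) / (j − i). Reading off the sorted break points: {-6, 6}.
Verification: at each break x_0, at least two indices attain the minimum of min_i(a_i + i · x_0).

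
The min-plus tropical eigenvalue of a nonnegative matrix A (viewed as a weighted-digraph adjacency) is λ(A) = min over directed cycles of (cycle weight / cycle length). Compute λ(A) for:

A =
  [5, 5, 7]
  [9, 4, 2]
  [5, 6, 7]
λ(A) = 4

Enumerate directed cycles and compute their means (weight / length). Sample:
  cycle 0 → 0: weight = 5, length = 1, mean = 5/1 ≈ 5.000
  cycle 1 → 1: weight = 4, length = 1, mean = 4/1 ≈ 4.000
  cycle 2 → 2: weight = 7, length = 1, mean = 7/1 ≈ 7.000
  cycle 0 → 1 → 0: weight = 14, length = 2, mean = 14/2 ≈ 7.000
  cycle 0 → 2 → 0: weight = 12, length = 2, mean = 12/2 ≈ 6.000
  cycle 1 → 0 → 1: weight = 14, length = 2, mean = 14/2 ≈ 7.000
Minimum mean = 4.000, attained e.g. along the cycle 1 → 1 with weight 4 and length 1. So λ(A) = 4/1 = 4.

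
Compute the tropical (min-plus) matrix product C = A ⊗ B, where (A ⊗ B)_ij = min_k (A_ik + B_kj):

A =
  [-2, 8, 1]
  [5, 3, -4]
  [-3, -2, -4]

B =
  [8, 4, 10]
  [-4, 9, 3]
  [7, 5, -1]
A ⊗ B =
  [4, 2, 0]
  [-1, 1, -5]
  [-6, 1, -5]

Apply the min-plus product entry-by-entry:
  C[0][0] = min over k of (A[0][0] + B[0][0] = -2 + 8 = 6, A[0][1] + B[1][0] = 8 + -4 = 4, A[0][2] + B[2][0] = 1 + 7 = 8) = 4 (attained at k = 1)
  C[0][1] = min over k of (A[0][0] + B[0][1] = -2 + 4 = 2, A[0][1] + B[1][1] = 8 + 9 = 17, A[0][2] + B[2][1] = 1 + 5 = 6) = 2 (attained at k = 0)
  C[0][2] = min over k of (A[0][0] + B[0][2] = -2 + 10 = 8, A[0][1] + B[1][2] = 8 + 3 = 11, A[0][2] + B[2][2] = 1 + -1 = 0) = 0 (attained at k = 2)
  C[1][0] = min over k of (A[1][0] + B[0][0] = 5 + 8 = 13, A[1][1] + B[1][0] = 3 + -4 = -1, A[1][2] + B[2][0] = -4 + 7 = 3) = -1 (attained at k = 1)
  C[1][1] = min over k of (A[1][0] + B[0][1] = 5 + 4 = 9, A[1][1] + B[1][1] = 3 + 9 = 12, A[1][2] + B[2][1] = -4 + 5 = 1) = 1 (attained at k = 2)
  C[1][2] = min over k of (A[1][0] + B[0][2] = 5 + 10 = 15, A[1][1] + B[1][2] = 3 + 3 = 6, A[1][2] + B[2][2] = -4 + -1 = -5) = -5 (attained at k = 2)
  C[2][0] = min over k of (A[2][0] + B[0][0] = -3 + 8 = 5, A[2][1] + B[1][0] = -2 + -4 = -6, A[2][2] + B[2][0] = -4 + 7 = 3) = -6 (attained at k = 1)
  C[2][1] = min over k of (A[2][0] + B[0][1] = -3 + 4 = 1, A[2][1] + B[1][1] = -2 + 9 = 7, A[2][2] + B[2][1] = -4 + 5 = 1) = 1 (attained at k = 0)
  C[2][2] = min over k of (A[2][0] + B[0][2] = -3 + 10 = 7, A[2][1] + B[1][2] = -2 + 3 = 1, A[2][2] + B[2][2] = -4 + -1 = -5) = -5 (attained at k = 2)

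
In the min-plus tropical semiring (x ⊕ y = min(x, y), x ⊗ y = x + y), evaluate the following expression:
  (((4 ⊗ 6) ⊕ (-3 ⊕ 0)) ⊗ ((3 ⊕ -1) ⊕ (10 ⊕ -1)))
(((4 ⊗ 6) ⊕ (-3 ⊕ 0)) ⊗ ((3 ⊕ -1) ⊕ (10 ⊕ -1))) = -4

Expand innermost to outermost. Recall ⊕ takes the minimum of its arguments and ⊗ takes their sum. Working out the expression (((4 ⊗ 6) ⊕ (-3 ⊕ 0)) ⊗ ((3 ⊕ -1) ⊕ (10 ⊕ -1))) gives -4.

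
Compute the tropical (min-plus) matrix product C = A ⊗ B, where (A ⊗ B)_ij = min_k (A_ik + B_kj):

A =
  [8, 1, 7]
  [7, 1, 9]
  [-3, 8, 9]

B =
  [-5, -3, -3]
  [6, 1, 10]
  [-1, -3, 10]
A ⊗ B =
  [3, 2, 5]
  [2, 2, 4]
  [-8, -6, -6]

Apply the min-plus product entry-by-entry:
  C[0][0] = min over k of (A[0][0] + B[0][0] = 8 + -5 = 3, A[0][1] + B[1][0] = 1 + 6 = 7, A[0][2] + B[2][0] = 7 + -1 = 6) = 3 (attained at k = 0)
  C[0][1] = min over k of (A[0][0] + B[0][1] = 8 + -3 = 5, A[0][1] + B[1][1] = 1 + 1 = 2, A[0][2] + B[2][1] = 7 + -3 = 4) = 2 (attained at k = 1)
  C[0][2] = min over k of (A[0][0] + B[0][2] = 8 + -3 = 5, A[0][1] + B[1][2] = 1 + 10 = 11, A[0][2] + B[2][2] = 7 + 10 = 17) = 5 (attained at k = 0)
  C[1][0] = min over k of (A[1][0] + B[0][0] = 7 + -5 = 2, A[1][1] + B[1][0] = 1 + 6 = 7, A[1][2] + B[2][0] = 9 + -1 = 8) = 2 (attained at k = 0)
  C[1][1] = min over k of (A[1][0] + B[0][1] = 7 + -3 = 4, A[1][1] + B[1][1] = 1 + 1 = 2, A[1][2] + B[2][1] = 9 + -3 = 6) = 2 (attained at k = 1)
  C[1][2] = min over k of (A[1][0] + B[0][2] = 7 + -3 = 4, A[1][1] + B[1][2] = 1 + 10 = 11, A[1][2] + B[2][2] = 9 + 10 = 19) = 4 (attained at k = 0)
  C[2][0] = min over k of (A[2][0] + B[0][0] = -3 + -5 = -8, A[2][1] + B[1][0] = 8 + 6 = 14, A[2][2] + B[2][0] = 9 + -1 = 8) = -8 (attained at k = 0)
  C[2][1] = min over k of (A[2][0] + B[0][1] = -3 + -3 = -6, A[2][1] + B[1][1] = 8 + 1 = 9, A[2][2] + B[2][1] = 9 + -3 = 6) = -6 (attained at k = 0)
  C[2][2] = min over k of (A[2][0] + B[0][2] = -3 + -3 = -6, A[2][1] + B[1][2] = 8 + 10 = 18, A[2][2] + B[2][2] = 9 + 10 = 19) = -6 (attained at k = 0)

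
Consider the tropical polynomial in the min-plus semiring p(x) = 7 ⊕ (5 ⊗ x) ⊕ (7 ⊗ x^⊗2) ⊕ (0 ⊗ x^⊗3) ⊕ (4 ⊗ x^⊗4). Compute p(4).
p(4) = 7

A tropical monomial a ⊗ x^⊗i evaluates to a + i · x. Evaluating each term at x = 4:
  Term 0 contributes 7 + 0 · 4 = 7
  Term 1 contributes 5 + 1 · 4 = 9
  Term 2 contributes 7 + 2 · 4 = 15
  Term 3 contributes 0 + 3 · 4 = 12
  Term 4 contributes 4 + 4 · 4 = 20
p(4) = ⊕ of these = min[7, 9, 15, 12, 20] = 7.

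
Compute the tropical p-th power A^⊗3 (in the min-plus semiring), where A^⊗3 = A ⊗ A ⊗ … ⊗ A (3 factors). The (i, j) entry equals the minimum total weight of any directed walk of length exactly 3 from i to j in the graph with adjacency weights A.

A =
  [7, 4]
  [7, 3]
A^⊗3 =
  [14, 10]
  [13, 9]

Each entry (A^⊗3)_ij equals the minimum over all length-3 walks i = v_0 → v_1 → … → v_3 = j of Σ_t A[v_t][v_{t+1}]. For example, for (i, j) = (0, 1) we minimise over 4 possible intermediate vertex sequences; the minimum is 10, attained along the walk 0 → 1 → 1 → 1.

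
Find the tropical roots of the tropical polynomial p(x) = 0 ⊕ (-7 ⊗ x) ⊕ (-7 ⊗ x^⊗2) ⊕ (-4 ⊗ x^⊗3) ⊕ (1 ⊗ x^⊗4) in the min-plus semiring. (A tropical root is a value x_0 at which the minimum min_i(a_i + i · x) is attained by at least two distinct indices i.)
Roots: {-5, -3, 0, 7}

Each tropical root is a break point of the lower envelope of the lines y = a_i + i · x (there are 5 lines, with slopes 0, 1, ..., 4). Only the lines that attain the minimum somewhere contribute to roots; other lines are dominated. Here the surviving (envelope) indices are i = 4, i = 3, i = 2, i = 1, i = 0.
Intersections between consecutive envelope lines give the roots: for adjacent envelope indices i < j the intersection is x = (a_i − a_j) / (j − i). Reading off the sorted break points: {-5, -3, 0, 7}.
Verification: at each break x_0, at least two indices attain the minimum of min_i(a_i + i · x_0).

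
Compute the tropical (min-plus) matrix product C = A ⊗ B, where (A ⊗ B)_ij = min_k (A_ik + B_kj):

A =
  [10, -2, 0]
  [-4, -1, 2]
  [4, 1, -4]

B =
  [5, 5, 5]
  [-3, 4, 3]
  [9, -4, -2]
A ⊗ B =
  [-5, -4, -2]
  [-4, -2, 0]
  [-2, -8, -6]

Apply the min-plus product entry-by-entry:
  C[0][0] = min over k of (A[0][0] + B[0][0] = 10 + 5 = 15, A[0][1] + B[1][0] = -2 + -3 = -5, A[0][2] + B[2][0] = 0 + 9 = 9) = -5 (attained at k = 1)
  C[0][1] = min over k of (A[0][0] + B[0][1] = 10 + 5 = 15, A[0][1] + B[1][1] = -2 + 4 = 2, A[0][2] + B[2][1] = 0 + -4 = -4) = -4 (attained at k = 2)
  C[0][2] = min over k of (A[0][0] + B[0][2] = 10 + 5 = 15, A[0][1] + B[1][2] = -2 + 3 = 1, A[0][2] + B[2][2] = 0 + -2 = -2) = -2 (attained at k = 2)
  C[1][0] = min over k of (A[1][0] + B[0][0] = -4 + 5 = 1, A[1][1] + B[1][0] = -1 + -3 = -4, A[1][2] + B[2][0] = 2 + 9 = 11) = -4 (attained at k = 1)
  C[1][1] = min over k of (A[1][0] + B[0][1] = -4 + 5 = 1, A[1][1] + B[1][1] = -1 + 4 = 3, A[1][2] + B[2][1] = 2 + -4 = -2) = -2 (attained at k = 2)
  C[1][2] = min over k of (A[1][0] + B[0][2] = -4 + 5 = 1, A[1][1] + B[1][2] = -1 + 3 = 2, A[1][2] + B[2][2] = 2 + -2 = 0) = 0 (attained at k = 2)
  C[2][0] = min over k of (A[2][0] + B[0][0] = 4 + 5 = 9, A[2][1] + B[1][0] = 1 + -3 = -2, A[2][2] + B[2][0] = -4 + 9 = 5) = -2 (attained at k = 1)
  C[2][1] = min over k of (A[2][0] + B[0][1] = 4 + 5 = 9, A[2][1] + B[1][1] = 1 + 4 = 5, A[2][2] + B[2][1] = -4 + -4 = -8) = -8 (attained at k = 2)
  C[2][2] = min over k of (A[2][0] + B[0][2] = 4 + 5 = 9, A[2][1] + B[1][2] = 1 + 3 = 4, A[2][2] + B[2][2] = -4 + -2 = -6) = -6 (attained at k = 2)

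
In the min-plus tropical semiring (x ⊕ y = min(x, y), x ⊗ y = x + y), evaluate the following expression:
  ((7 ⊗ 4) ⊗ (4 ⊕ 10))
((7 ⊗ 4) ⊗ (4 ⊕ 10)) = 15

Expand innermost to outermost. Recall ⊕ takes the minimum of its arguments and ⊗ takes their sum. Working out the expression ((7 ⊗ 4) ⊗ (4 ⊕ 10)) gives 15.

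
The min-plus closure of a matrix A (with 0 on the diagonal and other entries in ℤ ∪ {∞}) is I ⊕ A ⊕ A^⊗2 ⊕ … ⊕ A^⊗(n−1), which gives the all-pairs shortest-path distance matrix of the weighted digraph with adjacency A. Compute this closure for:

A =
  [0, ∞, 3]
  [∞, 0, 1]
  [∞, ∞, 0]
Closure =
  [0, ∞, 3]
  [∞, 0, 1]
  [∞, ∞, 0]

This is the Floyd-Warshall all-pairs shortest-path computation. For each intermediate vertex k = 0, 1, …, 2, update dist[i][j] ← min(dist[i][j], dist[i][k] + dist[k][j]). The final matrix gives, for each (i, j), the minimum total weight of any directed path from i to j (possibly empty when i = j).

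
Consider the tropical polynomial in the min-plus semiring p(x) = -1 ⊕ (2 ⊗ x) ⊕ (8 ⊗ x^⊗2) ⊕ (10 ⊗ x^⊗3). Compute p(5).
p(5) = -1

A tropical monomial a ⊗ x^⊗i evaluates to a + i · x. Evaluating each term at x = 5:
  Term 0 contributes -1 + 0 · 5 = -1
  Term 1 contributes 2 + 1 · 5 = 7
  Term 2 contributes 8 + 2 · 5 = 18
  Term 3 contributes 10 + 3 · 5 = 25
p(5) = ⊕ of these = min[-1, 7, 18, 25] = -1.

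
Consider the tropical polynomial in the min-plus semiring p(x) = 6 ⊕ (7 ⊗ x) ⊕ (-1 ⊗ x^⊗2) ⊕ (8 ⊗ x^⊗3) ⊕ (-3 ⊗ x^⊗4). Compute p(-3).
p(-3) = -15

A tropical monomial a ⊗ x^⊗i evaluates to a + i · x. Evaluating each term at x = -3:
  Term 0 contributes 6 + 0 · -3 = 6
  Term 1 contributes 7 + 1 · -3 = 4
  Term 2 contributes -1 + 2 · -3 = -7
  Term 3 contributes 8 + 3 · -3 = -1
  Term 4 contributes -3 + 4 · -3 = -15
p(-3) = ⊕ of these = min[6, 4, -7, -1, -15] = -15.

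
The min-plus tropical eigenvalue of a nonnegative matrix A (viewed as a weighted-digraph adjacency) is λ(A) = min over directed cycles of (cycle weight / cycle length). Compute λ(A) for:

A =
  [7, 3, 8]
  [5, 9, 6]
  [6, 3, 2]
λ(A) = 2

Enumerate directed cycles and compute their means (weight / length). Sample:
  cycle 0 → 0: weight = 7, length = 1, mean = 7/1 ≈ 7.000
  cycle 1 → 1: weight = 9, length = 1, mean = 9/1 ≈ 9.000
  cycle 2 → 2: weight = 2, length = 1, mean = 2/1 ≈ 2.000
  cycle 0 → 1 → 0: weight = 8, length = 2, mean = 8/2 ≈ 4.000
  cycle 0 → 2 → 0: weight = 14, length = 2, mean = 14/2 ≈ 7.000
  cycle 1 → 0 → 1: weight = 8, length = 2, mean = 8/2 ≈ 4.000
Minimum mean = 2.000, attained e.g. along the cycle 2 → 2 with weight 2 and length 1. So λ(A) = 2/1 = 2.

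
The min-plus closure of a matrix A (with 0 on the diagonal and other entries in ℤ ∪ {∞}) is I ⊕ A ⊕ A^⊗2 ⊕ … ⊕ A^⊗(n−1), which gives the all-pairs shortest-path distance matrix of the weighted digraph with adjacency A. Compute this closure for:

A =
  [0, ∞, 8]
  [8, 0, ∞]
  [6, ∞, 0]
Closure =
  [0, ∞, 8]
  [8, 0, 16]
  [6, ∞, 0]

This is the Floyd-Warshall all-pairs shortest-path computation. For each intermediate vertex k = 0, 1, …, 2, update dist[i][j] ← min(dist[i][j], dist[i][k] + dist[k][j]). The final matrix gives, for each (i, j), the minimum total weight of any directed path from i to j (possibly empty when i = j).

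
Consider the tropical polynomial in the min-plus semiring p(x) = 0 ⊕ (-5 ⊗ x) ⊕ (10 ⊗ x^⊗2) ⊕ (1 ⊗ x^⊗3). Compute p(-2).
p(-2) = -7

A tropical monomial a ⊗ x^⊗i evaluates to a + i · x. Evaluating each term at x = -2:
  Term 0 contributes 0 + 0 · -2 = 0
  Term 1 contributes -5 + 1 · -2 = -7
  Term 2 contributes 10 + 2 · -2 = 6
  Term 3 contributes 1 + 3 · -2 = -5
p(-2) = ⊕ of these = min[0, -7, 6, -5] = -7.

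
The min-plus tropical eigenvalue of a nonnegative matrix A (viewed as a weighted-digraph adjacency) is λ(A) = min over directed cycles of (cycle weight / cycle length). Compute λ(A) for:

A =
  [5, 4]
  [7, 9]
λ(A) = 5

Enumerate directed cycles and compute their means (weight / length). Sample:
  cycle 0 → 0: weight = 5, length = 1, mean = 5/1 ≈ 5.000
  cycle 1 → 1: weight = 9, length = 1, mean = 9/1 ≈ 9.000
  cycle 0 → 1 → 0: weight = 11, length = 2, mean = 11/2 ≈ 5.500
  cycle 1 → 0 → 1: weight = 11, length = 2, mean = 11/2 ≈ 5.500
Minimum mean = 5.000, attained e.g. along the cycle 0 → 0 with weight 5 and length 1. So λ(A) = 5/1 = 5.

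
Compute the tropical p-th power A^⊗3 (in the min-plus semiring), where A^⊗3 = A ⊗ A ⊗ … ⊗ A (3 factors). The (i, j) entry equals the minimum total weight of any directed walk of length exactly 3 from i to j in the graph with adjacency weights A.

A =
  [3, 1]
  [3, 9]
A^⊗3 =
  [7, 5]
  [7, 7]

Each entry (A^⊗3)_ij equals the minimum over all length-3 walks i = v_0 → v_1 → … → v_3 = j of Σ_t A[v_t][v_{t+1}]. For example, for (i, j) = (0, 1) we minimise over 4 possible intermediate vertex sequences; the minimum is 5, attained along the walk 0 → 1 → 0 → 1.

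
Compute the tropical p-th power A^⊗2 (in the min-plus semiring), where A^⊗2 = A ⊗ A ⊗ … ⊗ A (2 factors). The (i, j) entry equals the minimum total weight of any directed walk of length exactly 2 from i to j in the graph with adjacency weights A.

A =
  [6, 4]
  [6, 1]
A^⊗2 =
  [10, 5]
  [7, 2]

Each entry (A^⊗2)_ij equals the minimum over all length-2 walks i = v_0 → v_1 → … → v_2 = j of Σ_t A[v_t][v_{t+1}]. For example, for (i, j) = (0, 1) we minimise over 2 possible intermediate vertex sequences; the minimum is 5, attained along the walk 0 → 1 → 1.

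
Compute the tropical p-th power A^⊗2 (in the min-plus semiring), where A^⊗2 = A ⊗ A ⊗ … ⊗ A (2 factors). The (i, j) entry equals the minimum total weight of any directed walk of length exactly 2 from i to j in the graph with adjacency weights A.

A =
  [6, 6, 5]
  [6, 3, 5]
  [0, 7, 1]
A^⊗2 =
  [5, 9, 6]
  [5, 6, 6]
  [1, 6, 2]

Each entry (A^⊗2)_ij equals the minimum over all length-2 walks i = v_0 → v_1 → … → v_2 = j of Σ_t A[v_t][v_{t+1}]. For example, for (i, j) = (0, 2) we minimise over 3 possible intermediate vertex sequences; the minimum is 6, attained along the walk 0 → 2 → 2.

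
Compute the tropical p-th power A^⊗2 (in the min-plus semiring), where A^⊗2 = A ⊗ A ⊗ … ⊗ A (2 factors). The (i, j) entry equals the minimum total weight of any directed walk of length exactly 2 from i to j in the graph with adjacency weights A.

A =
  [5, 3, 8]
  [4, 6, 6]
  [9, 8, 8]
A^⊗2 =
  [7, 8, 9]
  [9, 7, 12]
  [12, 12, 14]

Each entry (A^⊗2)_ij equals the minimum over all length-2 walks i = v_0 → v_1 → … → v_2 = j of Σ_t A[v_t][v_{t+1}]. For example, for (i, j) = (0, 2) we minimise over 3 possible intermediate vertex sequences; the minimum is 9, attained along the walk 0 → 1 → 2.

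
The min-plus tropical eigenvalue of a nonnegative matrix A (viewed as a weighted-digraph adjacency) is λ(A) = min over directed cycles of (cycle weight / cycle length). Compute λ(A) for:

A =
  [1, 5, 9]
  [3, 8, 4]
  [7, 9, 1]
λ(A) = 1

Enumerate directed cycles and compute their means (weight / length). Sample:
  cycle 0 → 0: weight = 1, length = 1, mean = 1/1 ≈ 1.000
  cycle 1 → 1: weight = 8, length = 1, mean = 8/1 ≈ 8.000
  cycle 2 → 2: weight = 1, length = 1, mean = 1/1 ≈ 1.000
  cycle 0 → 1 → 0: weight = 8, length = 2, mean = 8/2 ≈ 4.000
  cycle 0 → 2 → 0: weight = 16, length = 2, mean = 16/2 ≈ 8.000
  cycle 1 → 0 → 1: weight = 8, length = 2, mean = 8/2 ≈ 4.000
Minimum mean = 1.000, attained e.g. along the cycle 0 → 0 with weight 1 and length 1. So λ(A) = 1/1 = 1.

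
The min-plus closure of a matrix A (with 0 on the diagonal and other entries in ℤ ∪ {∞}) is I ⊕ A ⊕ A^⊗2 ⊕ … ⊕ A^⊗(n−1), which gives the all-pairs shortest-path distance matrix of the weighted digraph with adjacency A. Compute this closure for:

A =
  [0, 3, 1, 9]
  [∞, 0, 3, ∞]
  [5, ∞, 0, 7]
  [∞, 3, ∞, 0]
Closure =
  [0, 3, 1, 8]
  [8, 0, 3, 10]
  [5, 8, 0, 7]
  [11, 3, 6, 0]

This is the Floyd-Warshall all-pairs shortest-path computation. For each intermediate vertex k = 0, 1, …, 3, update dist[i][j] ← min(dist[i][j], dist[i][k] + dist[k][j]). The final matrix gives, for each (i, j), the minimum total weight of any directed path from i to j (possibly empty when i = j).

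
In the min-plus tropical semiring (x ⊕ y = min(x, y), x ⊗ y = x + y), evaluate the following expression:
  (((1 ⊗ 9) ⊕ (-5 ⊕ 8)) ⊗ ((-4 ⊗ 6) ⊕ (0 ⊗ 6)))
(((1 ⊗ 9) ⊕ (-5 ⊕ 8)) ⊗ ((-4 ⊗ 6) ⊕ (0 ⊗ 6))) = -3

Expand innermost to outermost. Recall ⊕ takes the minimum of its arguments and ⊗ takes their sum. Working out the expression (((1 ⊗ 9) ⊕ (-5 ⊕ 8)) ⊗ ((-4 ⊗ 6) ⊕ (0 ⊗ 6))) gives -3.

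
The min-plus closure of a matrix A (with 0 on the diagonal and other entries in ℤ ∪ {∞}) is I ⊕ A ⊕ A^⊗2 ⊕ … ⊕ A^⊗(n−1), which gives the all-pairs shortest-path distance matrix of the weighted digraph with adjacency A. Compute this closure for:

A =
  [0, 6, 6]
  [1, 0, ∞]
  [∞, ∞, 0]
Closure =
  [0, 6, 6]
  [1, 0, 7]
  [∞, ∞, 0]

This is the Floyd-Warshall all-pairs shortest-path computation. For each intermediate vertex k = 0, 1, …, 2, update dist[i][j] ← min(dist[i][j], dist[i][k] + dist[k][j]). The final matrix gives, for each (i, j), the minimum total weight of any directed path from i to j (possibly empty when i = j).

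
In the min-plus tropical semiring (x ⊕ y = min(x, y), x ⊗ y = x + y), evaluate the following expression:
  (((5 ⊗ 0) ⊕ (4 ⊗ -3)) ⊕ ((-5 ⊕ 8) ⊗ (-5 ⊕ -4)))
(((5 ⊗ 0) ⊕ (4 ⊗ -3)) ⊕ ((-5 ⊕ 8) ⊗ (-5 ⊕ -4))) = -10

Expand innermost to outermost. Recall ⊕ takes the minimum of its arguments and ⊗ takes their sum. Working out the expression (((5 ⊗ 0) ⊕ (4 ⊗ -3)) ⊕ ((-5 ⊕ 8) ⊗ (-5 ⊕ -4))) gives -10.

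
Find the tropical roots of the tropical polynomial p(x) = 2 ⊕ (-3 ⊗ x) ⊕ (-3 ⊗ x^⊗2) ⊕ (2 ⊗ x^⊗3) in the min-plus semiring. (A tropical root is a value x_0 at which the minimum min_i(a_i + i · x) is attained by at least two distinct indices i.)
Roots: {-5, 0, 5}

Each tropical root is a break point of the lower envelope of the lines y = a_i + i · x (there are 4 lines, with slopes 0, 1, ..., 3). Only the lines that attain the minimum somewhere contribute to roots; other lines are dominated. Here the surviving (envelope) indices are i = 3, i = 2, i = 1, i = 0.
Intersections between consecutive envelope lines give the roots: for adjacent envelope indices i < j the intersection is x = (a_i − a_j) / (j − i). Reading off the sorted break points: {-5, 0, 5}.
Verification: at each break x_0, at least two indices attain the minimum of min_i(a_i + i · x_0).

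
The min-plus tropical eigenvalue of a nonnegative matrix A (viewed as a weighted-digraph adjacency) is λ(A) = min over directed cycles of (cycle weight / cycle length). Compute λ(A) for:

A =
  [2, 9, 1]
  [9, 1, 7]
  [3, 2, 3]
λ(A) = 1

Enumerate directed cycles and compute their means (weight / length). Sample:
  cycle 0 → 0: weight = 2, length = 1, mean = 2/1 ≈ 2.000
  cycle 1 → 1: weight = 1, length = 1, mean = 1/1 ≈ 1.000
  cycle 2 → 2: weight = 3, length = 1, mean = 3/1 ≈ 3.000
  cycle 0 → 1 → 0: weight = 18, length = 2, mean = 18/2 ≈ 9.000
  cycle 0 → 2 → 0: weight = 4, length = 2, mean = 4/2 ≈ 2.000
  cycle 1 → 0 → 1: weight = 18, length = 2, mean = 18/2 ≈ 9.000
Minimum mean = 1.000, attained e.g. along the cycle 1 → 1 with weight 1 and length 1. So λ(A) = 1/1 = 1.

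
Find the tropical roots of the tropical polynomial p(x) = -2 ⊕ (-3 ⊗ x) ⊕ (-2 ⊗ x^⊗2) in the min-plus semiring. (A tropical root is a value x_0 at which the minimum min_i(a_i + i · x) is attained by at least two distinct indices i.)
Roots: {-1, 1}

Each tropical root is a break point of the lower envelope of the lines y = a_i + i · x (there are 3 lines, with slopes 0, 1, ..., 2). Only the lines that attain the minimum somewhere contribute to roots; other lines are dominated. Here the surviving (envelope) indices are i = 2, i = 1, i = 0.
Intersections between consecutive envelope lines give the roots: for adjacent envelope indices i < j the intersection is x = (a_i − a_j) / (j − i). Reading off the sorted break points: {-1, 1}.
Verification: at each break x_0, at least two indices attain the minimum of min_i(a_i + i · x_0).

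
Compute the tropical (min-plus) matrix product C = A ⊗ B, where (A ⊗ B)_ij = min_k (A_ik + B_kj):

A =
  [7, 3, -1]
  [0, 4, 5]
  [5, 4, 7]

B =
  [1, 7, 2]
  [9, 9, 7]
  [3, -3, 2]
A ⊗ B =
  [2, -4, 1]
  [1, 2, 2]
  [6, 4, 7]

Apply the min-plus product entry-by-entry:
  C[0][0] = min over k of (A[0][0] + B[0][0] = 7 + 1 = 8, A[0][1] + B[1][0] = 3 + 9 = 12, A[0][2] + B[2][0] = -1 + 3 = 2) = 2 (attained at k = 2)
  C[0][1] = min over k of (A[0][0] + B[0][1] = 7 + 7 = 14, A[0][1] + B[1][1] = 3 + 9 = 12, A[0][2] + B[2][1] = -1 + -3 = -4) = -4 (attained at k = 2)
  C[0][2] = min over k of (A[0][0] + B[0][2] = 7 + 2 = 9, A[0][1] + B[1][2] = 3 + 7 = 10, A[0][2] + B[2][2] = -1 + 2 = 1) = 1 (attained at k = 2)
  C[1][0] = min over k of (A[1][0] + B[0][0] = 0 + 1 = 1, A[1][1] + B[1][0] = 4 + 9 = 13, A[1][2] + B[2][0] = 5 + 3 = 8) = 1 (attained at k = 0)
  C[1][1] = min over k of (A[1][0] + B[0][1] = 0 + 7 = 7, A[1][1] + B[1][1] = 4 + 9 = 13, A[1][2] + B[2][1] = 5 + -3 = 2) = 2 (attained at k = 2)
  C[1][2] = min over k of (A[1][0] + B[0][2] = 0 + 2 = 2, A[1][1] + B[1][2] = 4 + 7 = 11, A[1][2] + B[2][2] = 5 + 2 = 7) = 2 (attained at k = 0)
  C[2][0] = min over k of (A[2][0] + B[0][0] = 5 + 1 = 6, A[2][1] + B[1][0] = 4 + 9 = 13, A[2][2] + B[2][0] = 7 + 3 = 10) = 6 (attained at k = 0)
  C[2][1] = min over k of (A[2][0] + B[0][1] = 5 + 7 = 12, A[2][1] + B[1][1] = 4 + 9 = 13, A[2][2] + B[2][1] = 7 + -3 = 4) = 4 (attained at k = 2)
  C[2][2] = min over k of (A[2][0] + B[0][2] = 5 + 2 = 7, A[2][1] + B[1][2] = 4 + 7 = 11, A[2][2] + B[2][2] = 7 + 2 = 9) = 7 (attained at k = 0)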